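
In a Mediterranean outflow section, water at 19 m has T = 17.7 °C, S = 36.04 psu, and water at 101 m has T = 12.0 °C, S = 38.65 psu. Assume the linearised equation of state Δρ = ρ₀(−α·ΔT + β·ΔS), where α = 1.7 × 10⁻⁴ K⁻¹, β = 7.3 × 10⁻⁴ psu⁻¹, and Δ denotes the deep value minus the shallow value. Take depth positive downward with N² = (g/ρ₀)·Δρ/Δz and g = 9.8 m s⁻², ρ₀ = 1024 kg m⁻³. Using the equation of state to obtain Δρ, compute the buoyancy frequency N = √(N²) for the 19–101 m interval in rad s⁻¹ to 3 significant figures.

ΔT = -5.7 K, ΔS = +2.61 psu (deep − shallow).
Δρ/ρ₀ = −αΔT + βΔS = 9.69 × 10⁻⁴ + 1.9053 × 10⁻³ = 2.8743 × 10⁻³, so Δρ ≈ 2.943 kg m⁻³.
N² = (g/ρ₀)·Δρ/Δz = g·(Δρ/ρ₀)/Δz = 9.8 × 2.8743 × 10⁻³ / 82 = 3.4351 × 10⁻⁴ s⁻².
N = √(3.4351 × 10⁻⁴) = 0.018534 rad s⁻¹ ≈ 0.0185 rad s⁻¹.

0.0185 rad s⁻¹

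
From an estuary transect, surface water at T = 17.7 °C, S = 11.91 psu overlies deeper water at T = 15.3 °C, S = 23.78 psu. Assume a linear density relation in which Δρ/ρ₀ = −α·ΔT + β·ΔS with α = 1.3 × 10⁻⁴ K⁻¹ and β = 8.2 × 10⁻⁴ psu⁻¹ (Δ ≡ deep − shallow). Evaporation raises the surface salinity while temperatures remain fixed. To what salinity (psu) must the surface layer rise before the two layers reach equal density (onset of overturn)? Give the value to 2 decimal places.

24.16 psu

Neutral buoyancy requires −α(T_deep − T_surf) + β(S_deep − S_surf′) = 0.
S_surf′ = S_deep − (α/β)·ΔT = 23.78 − (1.3 × 10⁻⁴/8.2 × 10⁻⁴)·(-2.4) = 24.1605 psu.
Increase required: 24.1605 − 11.91 = 12.2505 psu.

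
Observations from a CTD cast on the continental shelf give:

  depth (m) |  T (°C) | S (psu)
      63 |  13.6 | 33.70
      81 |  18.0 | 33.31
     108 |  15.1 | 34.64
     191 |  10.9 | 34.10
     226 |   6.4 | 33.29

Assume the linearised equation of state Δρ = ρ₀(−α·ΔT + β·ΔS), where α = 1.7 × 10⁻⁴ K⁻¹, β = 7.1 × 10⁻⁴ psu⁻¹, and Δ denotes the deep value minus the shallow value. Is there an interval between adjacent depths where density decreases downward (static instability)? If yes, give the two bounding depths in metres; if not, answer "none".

63–81 m

Evaluate Δρ/ρ₀ = −αΔT + βΔS across each adjacent pair:
  63–81 m: −αΔT+βΔS = −(1.7 × 10⁻⁴)(+4.4)+(7.1 × 10⁻⁴)(-0.39) = -1.0 × 10⁻³ → UNSTABLE
  81–108 m: −αΔT+βΔS = −(1.7 × 10⁻⁴)(-2.9)+(7.1 × 10⁻⁴)(+1.33) = 1.4 × 10⁻³ → stable
  108–191 m: −αΔT+βΔS = −(1.7 × 10⁻⁴)(-4.2)+(7.1 × 10⁻⁴)(-0.54) = 3.3 × 10⁻⁴ → stable
  191–226 m: −αΔT+βΔS = −(1.7 × 10⁻⁴)(-4.5)+(7.1 × 10⁻⁴)(-0.81) = 1.9 × 10⁻⁴ → stable
The 63–81 m interval has Δρ < 0: lighter water underlies denser water.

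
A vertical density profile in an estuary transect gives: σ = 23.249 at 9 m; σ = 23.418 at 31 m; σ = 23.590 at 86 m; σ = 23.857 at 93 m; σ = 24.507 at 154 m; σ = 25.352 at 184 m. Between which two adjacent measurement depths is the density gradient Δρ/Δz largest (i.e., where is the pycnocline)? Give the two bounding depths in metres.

Compute the density gradient over each adjacent pair:
  9–31 m: Δρ/Δz = 0.169/22 = 7.7 × 10⁻³ kg m⁻⁴
  31–86 m: Δρ/Δz = 0.172/55 = 3.1 × 10⁻³ kg m⁻⁴
  86–93 m: Δρ/Δz = 0.267/7 = 0.038 kg m⁻⁴
  93–154 m: Δρ/Δz = 0.650/61 = 0.011 kg m⁻⁴
  154–184 m: Δρ/Δz = 0.845/30 = 0.028 kg m⁻⁴
The largest gradient is in the 86–93 m interval — the pycnocline.

86–93 m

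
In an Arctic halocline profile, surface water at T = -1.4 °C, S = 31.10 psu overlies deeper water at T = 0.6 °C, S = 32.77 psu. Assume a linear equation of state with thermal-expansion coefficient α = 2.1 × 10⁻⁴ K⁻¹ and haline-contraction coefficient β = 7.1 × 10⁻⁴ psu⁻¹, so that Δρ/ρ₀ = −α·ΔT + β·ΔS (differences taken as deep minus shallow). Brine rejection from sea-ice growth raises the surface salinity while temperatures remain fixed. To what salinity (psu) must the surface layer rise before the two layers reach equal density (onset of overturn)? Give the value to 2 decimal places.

Neutral buoyancy requires −α(T_deep − T_surf) + β(S_deep − S_surf′) = 0.
S_surf′ = S_deep − (α/β)·ΔT = 32.77 − (2.1 × 10⁻⁴/7.1 × 10⁻⁴)·(+2.0) = 32.1785 psu.
Increase required: 32.1785 − 31.10 = 1.0785 psu.

32.18 psu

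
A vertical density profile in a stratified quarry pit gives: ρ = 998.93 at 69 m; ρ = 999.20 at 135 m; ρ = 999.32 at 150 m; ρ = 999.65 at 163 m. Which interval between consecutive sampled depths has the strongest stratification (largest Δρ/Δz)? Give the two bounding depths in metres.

150–163 m

Compute the density gradient over each adjacent pair:
  69–135 m: Δρ/Δz = 0.27/66 = 4.1 × 10⁻³ kg m⁻⁴
  135–150 m: Δρ/Δz = 0.12/15 = 8.0 × 10⁻³ kg m⁻⁴
  150–163 m: Δρ/Δz = 0.33/13 = 0.025 kg m⁻⁴
The largest gradient is in the 150–163 m interval — the pycnocline.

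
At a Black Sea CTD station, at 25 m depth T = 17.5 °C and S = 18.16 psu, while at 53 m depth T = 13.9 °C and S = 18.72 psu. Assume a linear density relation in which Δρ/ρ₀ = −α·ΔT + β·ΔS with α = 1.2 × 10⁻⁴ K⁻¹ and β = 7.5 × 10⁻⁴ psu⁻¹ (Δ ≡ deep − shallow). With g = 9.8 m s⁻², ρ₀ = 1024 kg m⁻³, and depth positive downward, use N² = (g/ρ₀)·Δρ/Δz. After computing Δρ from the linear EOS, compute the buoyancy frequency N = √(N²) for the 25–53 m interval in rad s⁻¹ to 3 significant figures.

0.0173 rad s⁻¹

ΔT = -3.6 K, ΔS = +0.56 psu (deep − shallow).
Δρ/ρ₀ = −αΔT + βΔS = 4.32 × 10⁻⁴ + 4.20 × 10⁻⁴ = 8.52 × 10⁻⁴, so Δρ ≈ 0.8724 kg m⁻³.
N² = (g/ρ₀)·Δρ/Δz = g·(Δρ/ρ₀)/Δz = 9.8 × 8.52 × 10⁻⁴ / 28 = 2.9820 × 10⁻⁴ s⁻².
N = √(2.9820 × 10⁻⁴) = 0.017268 rad s⁻¹ ≈ 0.0173 rad s⁻¹.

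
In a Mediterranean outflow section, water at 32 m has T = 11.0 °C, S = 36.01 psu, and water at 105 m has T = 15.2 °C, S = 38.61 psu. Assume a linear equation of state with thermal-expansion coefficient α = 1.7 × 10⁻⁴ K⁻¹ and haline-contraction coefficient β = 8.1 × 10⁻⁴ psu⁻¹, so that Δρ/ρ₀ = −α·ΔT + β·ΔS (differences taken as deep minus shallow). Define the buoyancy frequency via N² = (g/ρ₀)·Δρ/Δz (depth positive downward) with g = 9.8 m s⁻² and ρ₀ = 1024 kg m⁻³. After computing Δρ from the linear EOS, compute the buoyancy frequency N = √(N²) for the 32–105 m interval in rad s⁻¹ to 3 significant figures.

0.0137 rad s⁻¹

ΔT = +4.2 K, ΔS = +2.60 psu (deep − shallow).
Δρ/ρ₀ = −αΔT + βΔS = -7.14 × 10⁻⁴ + 2.106 × 10⁻³ = 1.392 × 10⁻³, so Δρ ≈ 1.425 kg m⁻³.
N² = (g/ρ₀)·Δρ/Δz = g·(Δρ/ρ₀)/Δz = 9.8 × 1.392 × 10⁻³ / 73 = 1.8687 × 10⁻⁴ s⁻².
N = √(1.8687 × 10⁻⁴) = 0.013670 rad s⁻¹ ≈ 0.0137 rad s⁻¹.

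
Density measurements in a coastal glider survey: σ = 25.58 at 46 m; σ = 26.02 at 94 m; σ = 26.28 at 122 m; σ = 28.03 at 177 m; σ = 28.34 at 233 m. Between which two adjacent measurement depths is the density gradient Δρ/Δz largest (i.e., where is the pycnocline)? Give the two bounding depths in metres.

Compute the density gradient over each adjacent pair:
  46–94 m: Δρ/Δz = 0.44/48 = 9.2 × 10⁻³ kg m⁻⁴
  94–122 m: Δρ/Δz = 0.26/28 = 9.3 × 10⁻³ kg m⁻⁴
  122–177 m: Δρ/Δz = 1.75/55 = 0.032 kg m⁻⁴
  177–233 m: Δρ/Δz = 0.31/56 = 5.5 × 10⁻³ kg m⁻⁴
The largest gradient is in the 122–177 m interval — the pycnocline.

122–177 m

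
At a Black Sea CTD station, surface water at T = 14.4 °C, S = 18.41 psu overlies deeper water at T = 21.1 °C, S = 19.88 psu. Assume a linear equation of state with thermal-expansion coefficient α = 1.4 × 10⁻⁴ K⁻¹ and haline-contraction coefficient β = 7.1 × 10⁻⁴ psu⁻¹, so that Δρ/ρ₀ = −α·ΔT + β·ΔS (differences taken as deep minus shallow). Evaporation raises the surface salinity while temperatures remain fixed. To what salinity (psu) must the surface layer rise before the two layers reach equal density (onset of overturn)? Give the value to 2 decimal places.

18.56 psu

Neutral buoyancy requires −α(T_deep − T_surf) + β(S_deep − S_surf′) = 0.
S_surf′ = S_deep − (α/β)·ΔT = 19.88 − (1.4 × 10⁻⁴/7.1 × 10⁻⁴)·(+6.7) = 18.5589 psu.
Increase required: 18.5589 − 18.41 = 0.1489 psu.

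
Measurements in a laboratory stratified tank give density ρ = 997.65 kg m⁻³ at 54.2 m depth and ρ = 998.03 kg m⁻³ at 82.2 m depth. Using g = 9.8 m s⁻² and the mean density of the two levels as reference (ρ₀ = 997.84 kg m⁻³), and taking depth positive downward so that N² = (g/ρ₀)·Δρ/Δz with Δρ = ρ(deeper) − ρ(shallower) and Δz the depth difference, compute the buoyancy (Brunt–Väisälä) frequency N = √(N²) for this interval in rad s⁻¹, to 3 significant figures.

0.0115 rad s⁻¹

Δρ = 998.03 − 997.65 = 0.38 kg m⁻³ over Δz = 82.2 − 54.2 = 28 m.
N² = (9.8/997.84) × (0.38/28) = 1.3329 × 10⁻⁴ s⁻².
N = √(1.3329 × 10⁻⁴) = 0.011545 rad s⁻¹ ≈ 0.0115 rad s⁻¹.
N² > 0, so the interval is statically stable.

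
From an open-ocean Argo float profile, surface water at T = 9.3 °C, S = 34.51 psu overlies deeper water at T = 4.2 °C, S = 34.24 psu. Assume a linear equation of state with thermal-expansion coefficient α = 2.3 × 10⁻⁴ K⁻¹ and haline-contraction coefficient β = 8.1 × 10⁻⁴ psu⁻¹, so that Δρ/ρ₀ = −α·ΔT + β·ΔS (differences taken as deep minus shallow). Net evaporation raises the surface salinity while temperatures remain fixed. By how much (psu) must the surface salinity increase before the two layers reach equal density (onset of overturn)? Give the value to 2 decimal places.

1.18 psu

Neutral buoyancy requires −α(T_deep − T_surf) + β(S_deep − S_surf′) = 0.
S_surf′ = S_deep − (α/β)·ΔT = 34.24 − (2.3 × 10⁻⁴/8.1 × 10⁻⁴)·(-5.1) = 35.6881 psu.
Increase required: 35.6881 − 34.51 = 1.1781 psu.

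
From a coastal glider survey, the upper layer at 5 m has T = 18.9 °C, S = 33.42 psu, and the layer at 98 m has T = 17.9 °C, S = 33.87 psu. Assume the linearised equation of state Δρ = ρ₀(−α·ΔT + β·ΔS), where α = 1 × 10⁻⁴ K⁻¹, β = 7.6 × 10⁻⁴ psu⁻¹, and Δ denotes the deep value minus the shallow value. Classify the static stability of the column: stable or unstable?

ΔT = 17.9 − 18.9 = -1.0 K and ΔS = 33.87 − 33.42 = +0.45 psu (deep − shallow).
−αΔT = 1.00 × 10⁻⁴; βΔS = 3.42 × 10⁻⁴; sum Δρ/ρ₀ = 4.42 × 10⁻⁴.
Δρ/ρ₀ > 0, so Δρ > 0: deeper water is denser → statically stable.

stable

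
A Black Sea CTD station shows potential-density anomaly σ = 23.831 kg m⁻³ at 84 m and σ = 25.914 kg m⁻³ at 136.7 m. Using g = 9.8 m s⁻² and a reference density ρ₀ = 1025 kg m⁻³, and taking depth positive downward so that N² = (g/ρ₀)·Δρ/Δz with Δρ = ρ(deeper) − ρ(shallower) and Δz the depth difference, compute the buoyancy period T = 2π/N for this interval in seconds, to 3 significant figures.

Δρ = 1025.914 − 1023.831 = 2.083 kg m⁻³ over Δz = 136.7 − 84 = 52.7 m.
N² = (9.8/1025) × (2.083/52.7) = 3.7790 × 10⁻⁴ s⁻².
N = √(3.7790 × 10⁻⁴) = 0.019440 rad s⁻¹, so T = 2π/N = 323.21 s ≈ 323 s.

323 s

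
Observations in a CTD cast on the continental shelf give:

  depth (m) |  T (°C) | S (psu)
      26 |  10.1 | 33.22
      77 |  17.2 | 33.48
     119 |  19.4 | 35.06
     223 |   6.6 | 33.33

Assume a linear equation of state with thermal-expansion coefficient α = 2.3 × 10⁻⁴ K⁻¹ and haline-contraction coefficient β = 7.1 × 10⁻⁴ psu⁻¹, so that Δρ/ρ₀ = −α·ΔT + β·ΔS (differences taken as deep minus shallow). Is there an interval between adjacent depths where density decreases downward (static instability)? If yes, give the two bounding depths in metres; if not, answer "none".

Evaluate Δρ/ρ₀ = −αΔT + βΔS across each adjacent pair:
  26–77 m: −αΔT+βΔS = −(2.3 × 10⁻⁴)(+7.1)+(7.1 × 10⁻⁴)(+0.26) = -1.4 × 10⁻³ → UNSTABLE
  77–119 m: −αΔT+βΔS = −(2.3 × 10⁻⁴)(+2.2)+(7.1 × 10⁻⁴)(+1.58) = 6.2 × 10⁻⁴ → stable
  119–223 m: −αΔT+βΔS = −(2.3 × 10⁻⁴)(-12.8)+(7.1 × 10⁻⁴)(-1.73) = 1.7 × 10⁻³ → stable
The 26–77 m interval has Δρ < 0: lighter water underlies denser water.

26–77 m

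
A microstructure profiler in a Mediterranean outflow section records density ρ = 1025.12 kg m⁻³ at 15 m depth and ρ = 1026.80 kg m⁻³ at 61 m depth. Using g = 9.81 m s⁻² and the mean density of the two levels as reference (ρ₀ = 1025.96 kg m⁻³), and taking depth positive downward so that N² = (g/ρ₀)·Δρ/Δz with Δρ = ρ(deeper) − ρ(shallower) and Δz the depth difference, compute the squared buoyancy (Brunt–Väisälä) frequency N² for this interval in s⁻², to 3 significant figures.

Δρ = 1026.80 − 1025.12 = 1.68 kg m⁻³ over Δz = 61 − 15 = 46 m.
N² = (9.81/1025.96) × (1.68/46) = 3.4921 × 10⁻⁴ s⁻² ≈ 3.49 × 10⁻⁴ s⁻².
N² > 0, so the interval is statically stable.

3.49 × 10⁻⁴ s⁻²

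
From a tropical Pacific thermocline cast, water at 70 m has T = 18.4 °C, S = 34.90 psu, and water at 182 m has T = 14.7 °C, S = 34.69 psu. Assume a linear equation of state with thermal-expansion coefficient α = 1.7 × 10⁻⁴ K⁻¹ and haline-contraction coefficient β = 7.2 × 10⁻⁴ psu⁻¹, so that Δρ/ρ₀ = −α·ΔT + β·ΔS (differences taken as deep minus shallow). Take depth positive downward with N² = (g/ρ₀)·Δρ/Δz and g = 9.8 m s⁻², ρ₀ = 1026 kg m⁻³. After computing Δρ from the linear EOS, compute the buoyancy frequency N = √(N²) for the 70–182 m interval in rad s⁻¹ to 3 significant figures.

ΔT = -3.7 K, ΔS = -0.21 psu (deep − shallow).
Δρ/ρ₀ = −αΔT + βΔS = 6.29 × 10⁻⁴ − 1.512 × 10⁻⁴ = 4.778 × 10⁻⁴, so Δρ ≈ 0.4902 kg m⁻³.
N² = (g/ρ₀)·Δρ/Δz = g·(Δρ/ρ₀)/Δz = 9.8 × 4.778 × 10⁻⁴ / 112 = 4.1808 × 10⁻⁵ s⁻².
N = √(4.1808 × 10⁻⁵) = 6.4659 × 10⁻³ rad s⁻¹ ≈ 6.47 × 10⁻³ rad s⁻¹.

6.47 × 10⁻³ rad s⁻¹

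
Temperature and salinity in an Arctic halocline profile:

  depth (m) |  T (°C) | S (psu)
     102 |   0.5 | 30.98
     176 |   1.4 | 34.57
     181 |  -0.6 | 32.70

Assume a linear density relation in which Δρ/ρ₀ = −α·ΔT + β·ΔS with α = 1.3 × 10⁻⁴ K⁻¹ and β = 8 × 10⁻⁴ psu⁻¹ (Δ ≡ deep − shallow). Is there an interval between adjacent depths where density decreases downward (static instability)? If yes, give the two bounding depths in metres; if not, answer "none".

Evaluate Δρ/ρ₀ = −αΔT + βΔS across each adjacent pair:
  102–176 m: −αΔT+βΔS = −(1.3 × 10⁻⁴)(+0.9)+(8 × 10⁻⁴)(+3.59) = 2.8 × 10⁻³ → stable
  176–181 m: −αΔT+βΔS = −(1.3 × 10⁻⁴)(-2.0)+(8 × 10⁻⁴)(-1.87) = -1.2 × 10⁻³ → UNSTABLE
The 176–181 m interval has Δρ < 0: lighter water underlies denser water.

176–181 m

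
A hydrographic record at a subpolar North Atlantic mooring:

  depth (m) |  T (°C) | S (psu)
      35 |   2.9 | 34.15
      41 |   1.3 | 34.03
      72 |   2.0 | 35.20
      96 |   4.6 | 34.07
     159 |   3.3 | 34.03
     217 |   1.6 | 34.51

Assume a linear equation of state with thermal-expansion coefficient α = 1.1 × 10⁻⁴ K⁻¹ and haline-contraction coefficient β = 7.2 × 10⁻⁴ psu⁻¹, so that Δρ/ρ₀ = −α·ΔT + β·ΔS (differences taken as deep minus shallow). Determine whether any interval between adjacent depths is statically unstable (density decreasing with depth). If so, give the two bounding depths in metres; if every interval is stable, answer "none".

72–96 m

Evaluate Δρ/ρ₀ = −αΔT + βΔS across each adjacent pair:
  35–41 m: −αΔT+βΔS = −(1.1 × 10⁻⁴)(-1.6)+(7.2 × 10⁻⁴)(-0.12) = 9.0 × 10⁻⁵ → stable
  41–72 m: −αΔT+βΔS = −(1.1 × 10⁻⁴)(+0.7)+(7.2 × 10⁻⁴)(+1.17) = 7.7 × 10⁻⁴ → stable
  72–96 m: −αΔT+βΔS = −(1.1 × 10⁻⁴)(+2.6)+(7.2 × 10⁻⁴)(-1.13) = -1.1 × 10⁻³ → UNSTABLE
  96–159 m: −αΔT+βΔS = −(1.1 × 10⁻⁴)(-1.3)+(7.2 × 10⁻⁴)(-0.04) = 1.1 × 10⁻⁴ → stable
  159–217 m: −αΔT+βΔS = −(1.1 × 10⁻⁴)(-1.7)+(7.2 × 10⁻⁴)(+0.48) = 5.3 × 10⁻⁴ → stable
The 72–96 m interval has Δρ < 0: lighter water underlies denser water.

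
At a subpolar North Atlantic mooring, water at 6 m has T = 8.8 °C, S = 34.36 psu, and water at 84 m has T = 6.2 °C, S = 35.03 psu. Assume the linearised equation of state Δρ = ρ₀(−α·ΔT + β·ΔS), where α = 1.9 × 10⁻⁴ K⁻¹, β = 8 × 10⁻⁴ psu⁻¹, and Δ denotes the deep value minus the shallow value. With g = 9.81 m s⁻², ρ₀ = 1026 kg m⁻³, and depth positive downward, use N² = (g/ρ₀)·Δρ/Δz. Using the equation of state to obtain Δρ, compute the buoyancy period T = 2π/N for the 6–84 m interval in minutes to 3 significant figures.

ΔT = -2.6 K, ΔS = +0.67 psu (deep − shallow).
Δρ/ρ₀ = −αΔT + βΔS = 4.94 × 10⁻⁴ + 5.36 × 10⁻⁴ = 1.03 × 10⁻³, so Δρ ≈ 1.057 kg m⁻³.
N² = (g/ρ₀)·Δρ/Δz = g·(Δρ/ρ₀)/Δz = 9.81 × 1.03 × 10⁻³ / 78 = 1.2954 × 10⁻⁴ s⁻².
N = √(1.2954 × 10⁻⁴) = 0.011382 rad s⁻¹ → T = 2π/N = 552.03 s = 9.2005 min ≈ 9.20 min.

9.20 min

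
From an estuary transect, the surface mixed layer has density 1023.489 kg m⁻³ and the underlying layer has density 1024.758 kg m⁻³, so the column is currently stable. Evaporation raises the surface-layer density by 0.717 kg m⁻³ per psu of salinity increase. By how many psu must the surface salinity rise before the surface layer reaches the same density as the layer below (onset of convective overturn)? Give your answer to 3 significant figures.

1.77 psu

Density deficit of the surface layer: 1024.758 − 1023.489 = 1.269 kg m⁻³.
Required change = 1.269 / 0.717 = 1.77 psu.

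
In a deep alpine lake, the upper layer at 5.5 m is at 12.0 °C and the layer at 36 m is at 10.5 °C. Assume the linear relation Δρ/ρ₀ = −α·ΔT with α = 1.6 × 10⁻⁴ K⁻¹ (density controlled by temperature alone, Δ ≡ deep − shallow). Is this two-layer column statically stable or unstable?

stable

ΔT = 10.5 − 12.0 = -1.5 K, so Δρ/ρ₀ = −αΔT = 2.40 × 10⁻⁴.
Δρ/ρ₀ > 0, so Δρ > 0: deeper water is denser → statically stable.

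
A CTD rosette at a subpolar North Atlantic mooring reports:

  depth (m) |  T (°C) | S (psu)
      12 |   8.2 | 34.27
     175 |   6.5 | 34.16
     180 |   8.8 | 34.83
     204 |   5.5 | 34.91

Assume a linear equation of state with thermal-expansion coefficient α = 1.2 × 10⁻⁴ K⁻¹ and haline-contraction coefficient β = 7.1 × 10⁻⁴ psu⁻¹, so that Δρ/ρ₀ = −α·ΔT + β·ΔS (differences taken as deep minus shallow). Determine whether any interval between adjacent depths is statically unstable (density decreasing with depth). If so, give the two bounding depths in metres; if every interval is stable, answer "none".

Evaluate Δρ/ρ₀ = −αΔT + βΔS across each adjacent pair:
  12–175 m: −αΔT+βΔS = −(1.2 × 10⁻⁴)(-1.7)+(7.1 × 10⁻⁴)(-0.11) = 1.3 × 10⁻⁴ → stable
  175–180 m: −αΔT+βΔS = −(1.2 × 10⁻⁴)(+2.3)+(7.1 × 10⁻⁴)(+0.67) = 2.0 × 10⁻⁴ → stable
  180–204 m: −αΔT+βΔS = −(1.2 × 10⁻⁴)(-3.3)+(7.1 × 10⁻⁴)(+0.08) = 4.5 × 10⁻⁴ → stable
Every interval has Δρ > 0: the column is stably stratified throughout.

none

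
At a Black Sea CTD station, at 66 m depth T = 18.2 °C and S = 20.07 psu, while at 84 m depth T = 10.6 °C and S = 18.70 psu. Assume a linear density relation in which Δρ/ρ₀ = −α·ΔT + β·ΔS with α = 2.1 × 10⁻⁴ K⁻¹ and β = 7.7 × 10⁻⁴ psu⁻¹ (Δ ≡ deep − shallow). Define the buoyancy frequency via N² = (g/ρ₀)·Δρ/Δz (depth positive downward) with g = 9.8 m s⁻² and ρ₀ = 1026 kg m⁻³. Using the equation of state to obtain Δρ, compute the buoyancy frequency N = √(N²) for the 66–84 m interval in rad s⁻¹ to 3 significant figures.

ΔT = -7.6 K, ΔS = -1.37 psu (deep − shallow).
Δρ/ρ₀ = −αΔT + βΔS = 1.596 × 10⁻³ − 1.0549 × 10⁻³ = 5.411 × 10⁻⁴, so Δρ ≈ 0.5552 kg m⁻³.
N² = (g/ρ₀)·Δρ/Δz = g·(Δρ/ρ₀)/Δz = 9.8 × 5.411 × 10⁻⁴ / 18 = 2.9460 × 10⁻⁴ s⁻².
N = √(2.9460 × 10⁻⁴) = 0.017164 rad s⁻¹ ≈ 0.0172 rad s⁻¹.

0.0172 rad s⁻¹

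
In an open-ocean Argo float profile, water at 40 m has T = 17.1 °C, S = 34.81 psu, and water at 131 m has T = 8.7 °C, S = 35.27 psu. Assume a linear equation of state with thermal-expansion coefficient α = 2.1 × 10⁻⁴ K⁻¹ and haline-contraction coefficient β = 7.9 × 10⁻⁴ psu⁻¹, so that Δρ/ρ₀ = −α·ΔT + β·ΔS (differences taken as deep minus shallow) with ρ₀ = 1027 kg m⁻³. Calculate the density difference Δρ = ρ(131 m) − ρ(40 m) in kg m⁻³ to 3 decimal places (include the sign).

ΔT = -8.4 K, ΔS = +0.46 psu (deep − shallow).
Δρ/ρ₀ = −(2.1 × 10⁻⁴)(-8.4) + (7.9 × 10⁻⁴)(+0.46) = 2.1274 × 10⁻³.
Δρ = 1027 × (2.1274 × 10⁻³) = +2.185 kg m⁻³.
Positive Δρ: denser below, stable.

+2.185 kg m⁻³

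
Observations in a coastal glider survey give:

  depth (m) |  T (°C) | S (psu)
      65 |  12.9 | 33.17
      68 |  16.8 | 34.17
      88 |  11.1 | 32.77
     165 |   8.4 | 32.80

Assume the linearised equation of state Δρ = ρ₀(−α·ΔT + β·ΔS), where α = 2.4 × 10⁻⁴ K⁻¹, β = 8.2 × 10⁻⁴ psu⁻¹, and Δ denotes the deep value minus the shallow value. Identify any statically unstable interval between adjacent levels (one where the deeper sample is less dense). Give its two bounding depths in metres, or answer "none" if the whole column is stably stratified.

Evaluate Δρ/ρ₀ = −αΔT + βΔS across each adjacent pair:
  65–68 m: −αΔT+βΔS = −(2.4 × 10⁻⁴)(+3.9)+(8.2 × 10⁻⁴)(+1.00) = -1.2 × 10⁻⁴ → UNSTABLE
  68–88 m: −αΔT+βΔS = −(2.4 × 10⁻⁴)(-5.7)+(8.2 × 10⁻⁴)(-1.40) = 2.2 × 10⁻⁴ → stable
  88–165 m: −αΔT+βΔS = −(2.4 × 10⁻⁴)(-2.7)+(8.2 × 10⁻⁴)(+0.03) = 6.7 × 10⁻⁴ → stable
The 65–68 m interval has Δρ < 0: lighter water underlies denser water.

65–68 m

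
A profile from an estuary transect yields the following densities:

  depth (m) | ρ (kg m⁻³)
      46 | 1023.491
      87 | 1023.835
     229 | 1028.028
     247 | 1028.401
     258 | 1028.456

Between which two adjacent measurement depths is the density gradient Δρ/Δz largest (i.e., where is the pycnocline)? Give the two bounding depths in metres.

87–229 m

Compute the density gradient over each adjacent pair:
  46–87 m: Δρ/Δz = 0.344/41 = 8.4 × 10⁻³ kg m⁻⁴
  87–229 m: Δρ/Δz = 4.193/142 = 0.030 kg m⁻⁴
  229–247 m: Δρ/Δz = 0.373/18 = 0.021 kg m⁻⁴
  247–258 m: Δρ/Δz = 0.055/11 = 5.0 × 10⁻³ kg m⁻⁴
The largest gradient is in the 87–229 m interval — the pycnocline.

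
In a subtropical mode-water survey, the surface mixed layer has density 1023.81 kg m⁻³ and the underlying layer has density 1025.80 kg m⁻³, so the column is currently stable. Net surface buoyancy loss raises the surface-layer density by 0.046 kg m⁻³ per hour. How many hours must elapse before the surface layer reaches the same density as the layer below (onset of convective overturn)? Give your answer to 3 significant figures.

Density deficit of the surface layer: 1025.80 − 1023.81 = 1.99 kg m⁻³.
Required change = 1.99 / 0.046 = 43.3 hours.

43.3 hours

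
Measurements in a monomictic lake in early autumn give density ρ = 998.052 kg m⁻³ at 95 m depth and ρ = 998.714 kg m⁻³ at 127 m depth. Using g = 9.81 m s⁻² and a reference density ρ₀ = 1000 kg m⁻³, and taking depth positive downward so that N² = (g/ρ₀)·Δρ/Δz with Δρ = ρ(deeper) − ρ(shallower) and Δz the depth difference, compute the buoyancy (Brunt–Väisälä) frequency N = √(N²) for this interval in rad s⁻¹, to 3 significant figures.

Δρ = 998.714 − 998.052 = 0.662 kg m⁻³ over Δz = 127 − 95 = 32 m.
N² = (9.81/1000) × (0.662/32) = 2.0294 × 10⁻⁴ s⁻².
N = √(2.0294 × 10⁻⁴) = 0.014246 rad s⁻¹ ≈ 0.0142 rad s⁻¹.

0.0142 rad s⁻¹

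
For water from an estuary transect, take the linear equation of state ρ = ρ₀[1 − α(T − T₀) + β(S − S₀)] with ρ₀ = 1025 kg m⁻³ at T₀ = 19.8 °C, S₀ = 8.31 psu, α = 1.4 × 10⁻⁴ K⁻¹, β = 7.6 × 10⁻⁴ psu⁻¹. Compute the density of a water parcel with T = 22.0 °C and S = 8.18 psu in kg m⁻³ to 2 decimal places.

T − T₀ = +2.2 K, S − S₀ = -0.13 psu.
Bracket = 1 − α·(+2.2) + β·(-0.13) = 1 + (-4.068 × 10⁻⁴) = 0.9995932.
ρ = 1025 × 0.9995932 = 1024.58 kg m⁻³.

1024.58 kg m⁻³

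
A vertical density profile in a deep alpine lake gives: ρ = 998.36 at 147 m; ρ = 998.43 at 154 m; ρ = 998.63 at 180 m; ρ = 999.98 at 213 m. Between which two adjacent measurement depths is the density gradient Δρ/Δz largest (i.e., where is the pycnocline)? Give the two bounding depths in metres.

Compute the density gradient over each adjacent pair:
  147–154 m: Δρ/Δz = 0.07/7 = 0.010 kg m⁻⁴
  154–180 m: Δρ/Δz = 0.20/26 = 7.7 × 10⁻³ kg m⁻⁴
  180–213 m: Δρ/Δz = 1.35/33 = 0.041 kg m⁻⁴
The largest gradient is in the 180–213 m interval — the pycnocline.

180–213 m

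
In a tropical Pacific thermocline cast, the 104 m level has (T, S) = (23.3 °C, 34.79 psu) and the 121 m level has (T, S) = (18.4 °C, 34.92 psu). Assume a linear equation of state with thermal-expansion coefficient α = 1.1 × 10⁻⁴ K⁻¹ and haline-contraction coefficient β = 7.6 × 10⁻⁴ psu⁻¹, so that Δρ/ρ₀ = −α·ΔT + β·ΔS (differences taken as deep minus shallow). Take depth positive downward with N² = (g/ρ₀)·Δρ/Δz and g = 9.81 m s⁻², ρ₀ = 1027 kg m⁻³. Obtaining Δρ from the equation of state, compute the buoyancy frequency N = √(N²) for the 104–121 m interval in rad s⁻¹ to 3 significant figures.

ΔT = -4.9 K, ΔS = +0.13 psu (deep − shallow).
Δρ/ρ₀ = −αΔT + βΔS = 5.39 × 10⁻⁴ + 9.88 × 10⁻⁵ = 6.378 × 10⁻⁴, so Δρ ≈ 0.6550 kg m⁻³.
N² = (g/ρ₀)·Δρ/Δz = g·(Δρ/ρ₀)/Δz = 9.81 × 6.378 × 10⁻⁴ / 17 = 3.6805 × 10⁻⁴ s⁻².
N = √(3.6805 × 10⁻⁴) = 0.019185 rad s⁻¹ ≈ 0.0192 rad s⁻¹.

0.0192 rad s⁻¹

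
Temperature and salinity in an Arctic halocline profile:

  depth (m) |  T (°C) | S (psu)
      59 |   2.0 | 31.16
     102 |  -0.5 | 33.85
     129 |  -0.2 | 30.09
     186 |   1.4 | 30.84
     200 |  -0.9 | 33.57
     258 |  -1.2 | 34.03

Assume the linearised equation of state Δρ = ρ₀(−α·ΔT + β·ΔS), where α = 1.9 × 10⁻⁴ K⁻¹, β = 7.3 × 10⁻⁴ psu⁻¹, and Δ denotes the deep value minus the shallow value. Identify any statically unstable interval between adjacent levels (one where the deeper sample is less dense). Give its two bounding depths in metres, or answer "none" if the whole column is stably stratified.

Evaluate Δρ/ρ₀ = −αΔT + βΔS across each adjacent pair:
  59–102 m: −αΔT+βΔS = −(1.9 × 10⁻⁴)(-2.5)+(7.3 × 10⁻⁴)(+2.69) = 2.4 × 10⁻³ → stable
  102–129 m: −αΔT+βΔS = −(1.9 × 10⁻⁴)(+0.3)+(7.3 × 10⁻⁴)(-3.76) = -2.8 × 10⁻³ → UNSTABLE
  129–186 m: −αΔT+βΔS = −(1.9 × 10⁻⁴)(+1.6)+(7.3 × 10⁻⁴)(+0.75) = 2.4 × 10⁻⁴ → stable
  186–200 m: −αΔT+βΔS = −(1.9 × 10⁻⁴)(-2.3)+(7.3 × 10⁻⁴)(+2.73) = 2.4 × 10⁻³ → stable
  200–258 m: −αΔT+βΔS = −(1.9 × 10⁻⁴)(-0.3)+(7.3 × 10⁻⁴)(+0.46) = 3.9 × 10⁻⁴ → stable
The 102–129 m interval has Δρ < 0: lighter water underlies denser water.

102–129 m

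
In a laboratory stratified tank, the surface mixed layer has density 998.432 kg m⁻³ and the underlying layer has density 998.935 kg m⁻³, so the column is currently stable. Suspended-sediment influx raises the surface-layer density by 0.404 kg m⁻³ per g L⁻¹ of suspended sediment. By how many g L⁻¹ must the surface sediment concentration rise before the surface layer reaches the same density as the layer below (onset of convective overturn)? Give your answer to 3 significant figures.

Density deficit of the surface layer: 998.935 − 998.432 = 0.503 kg m⁻³.
Required change = 0.503 / 0.404 = 1.25 g L⁻¹.

1.25 g L⁻¹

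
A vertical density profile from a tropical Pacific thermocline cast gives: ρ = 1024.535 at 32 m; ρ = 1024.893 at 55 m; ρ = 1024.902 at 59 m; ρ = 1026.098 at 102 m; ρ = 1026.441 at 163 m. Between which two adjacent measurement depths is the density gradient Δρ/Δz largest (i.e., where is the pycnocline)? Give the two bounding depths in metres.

Compute the density gradient over each adjacent pair:
  32–55 m: Δρ/Δz = 0.358/23 = 0.016 kg m⁻⁴
  55–59 m: Δρ/Δz = 0.009/4 = 2.2 × 10⁻³ kg m⁻⁴
  59–102 m: Δρ/Δz = 1.196/43 = 0.028 kg m⁻⁴
  102–163 m: Δρ/Δz = 0.343/61 = 5.6 × 10⁻³ kg m⁻⁴
The largest gradient is in the 59–102 m interval — the pycnocline.

59–102 m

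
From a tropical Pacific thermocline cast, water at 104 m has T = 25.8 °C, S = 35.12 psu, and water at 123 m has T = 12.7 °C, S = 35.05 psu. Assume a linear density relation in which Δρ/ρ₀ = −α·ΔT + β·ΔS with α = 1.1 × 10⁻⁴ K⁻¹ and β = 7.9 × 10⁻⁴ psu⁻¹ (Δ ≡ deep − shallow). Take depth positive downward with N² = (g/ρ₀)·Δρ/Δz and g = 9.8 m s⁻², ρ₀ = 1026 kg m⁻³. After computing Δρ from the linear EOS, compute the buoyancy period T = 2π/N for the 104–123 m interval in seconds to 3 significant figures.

235 s

ΔT = -13.1 K, ΔS = -0.07 psu (deep − shallow).
Δρ/ρ₀ = −αΔT + βΔS = 1.441 × 10⁻³ − 5.53 × 10⁻⁵ = 1.3857 × 10⁻³, so Δρ ≈ 1.422 kg m⁻³.
N² = (g/ρ₀)·Δρ/Δz = g·(Δρ/ρ₀)/Δz = 9.8 × 1.3857 × 10⁻³ / 19 = 7.1473 × 10⁻⁴ s⁻².
N = √(7.1473 × 10⁻⁴) = 0.026734 rad s⁻¹ → T = 2π/N = 235.03 s ≈ 235 s.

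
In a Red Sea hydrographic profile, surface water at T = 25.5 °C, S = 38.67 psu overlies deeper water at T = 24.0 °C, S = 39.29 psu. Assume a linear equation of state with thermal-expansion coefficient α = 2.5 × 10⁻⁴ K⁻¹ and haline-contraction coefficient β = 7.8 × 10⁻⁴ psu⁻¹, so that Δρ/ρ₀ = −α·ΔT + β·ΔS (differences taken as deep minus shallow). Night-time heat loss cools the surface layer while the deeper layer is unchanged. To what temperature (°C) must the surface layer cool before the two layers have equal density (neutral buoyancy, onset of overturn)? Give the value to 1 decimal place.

22.1 °C

Neutral buoyancy requires Δρ = 0, i.e. −α(T_deep − T_surf′) + β(S_deep − S_surf) = 0.
T_surf′ = T_deep − (β/α)·ΔS = 24.0 − (7.8 × 10⁻⁴/2.5 × 10⁻⁴)·(+0.62) = 22.066 °C.
Cooling required: 25.5 − (22.066) = 3.434 °C.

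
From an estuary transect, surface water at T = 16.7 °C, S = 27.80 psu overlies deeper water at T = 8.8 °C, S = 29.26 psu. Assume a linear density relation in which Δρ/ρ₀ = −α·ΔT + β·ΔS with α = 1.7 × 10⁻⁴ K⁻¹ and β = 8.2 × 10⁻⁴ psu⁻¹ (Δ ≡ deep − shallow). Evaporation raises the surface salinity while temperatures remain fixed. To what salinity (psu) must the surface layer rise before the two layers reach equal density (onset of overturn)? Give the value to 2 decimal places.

30.90 psu

Neutral buoyancy requires −α(T_deep − T_surf) + β(S_deep − S_surf′) = 0.
S_surf′ = S_deep − (α/β)·ΔT = 29.26 − (1.7 × 10⁻⁴/8.2 × 10⁻⁴)·(-7.9) = 30.8978 psu.
Increase required: 30.8978 − 27.80 = 3.0978 psu.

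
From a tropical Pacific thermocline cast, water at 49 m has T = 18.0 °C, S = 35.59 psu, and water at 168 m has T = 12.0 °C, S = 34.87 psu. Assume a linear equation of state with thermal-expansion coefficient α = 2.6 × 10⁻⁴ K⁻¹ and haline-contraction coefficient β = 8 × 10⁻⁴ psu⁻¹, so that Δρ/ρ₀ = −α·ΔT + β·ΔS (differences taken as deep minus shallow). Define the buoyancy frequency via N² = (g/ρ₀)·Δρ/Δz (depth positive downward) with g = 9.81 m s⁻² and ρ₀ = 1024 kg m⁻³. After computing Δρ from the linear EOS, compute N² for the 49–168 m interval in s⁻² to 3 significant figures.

ΔT = -6.0 K, ΔS = -0.72 psu (deep − shallow).
Δρ/ρ₀ = −αΔT + βΔS = 1.56 × 10⁻³ − 5.76 × 10⁻⁴ = 9.84 × 10⁻⁴, so Δρ ≈ 1.008 kg m⁻³.
N² = (g/ρ₀)·Δρ/Δz = g·(Δρ/ρ₀)/Δz = 9.81 × 9.84 × 10⁻⁴ / 119 = 8.1118 × 10⁻⁵ s⁻² ≈ 8.11 × 10⁻⁵ s⁻².

8.11 × 10⁻⁵ s⁻²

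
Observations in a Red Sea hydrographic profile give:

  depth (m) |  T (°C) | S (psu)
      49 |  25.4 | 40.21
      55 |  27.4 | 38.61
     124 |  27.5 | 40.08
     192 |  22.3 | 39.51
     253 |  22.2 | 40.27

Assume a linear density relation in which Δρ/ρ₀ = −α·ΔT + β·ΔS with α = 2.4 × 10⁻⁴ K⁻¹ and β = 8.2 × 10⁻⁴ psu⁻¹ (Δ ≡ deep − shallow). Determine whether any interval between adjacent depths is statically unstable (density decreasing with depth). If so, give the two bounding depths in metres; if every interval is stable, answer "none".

49–55 m

Evaluate Δρ/ρ₀ = −αΔT + βΔS across each adjacent pair:
  49–55 m: −αΔT+βΔS = −(2.4 × 10⁻⁴)(+2.0)+(8.2 × 10⁻⁴)(-1.60) = -1.8 × 10⁻³ → UNSTABLE
  55–124 m: −αΔT+βΔS = −(2.4 × 10⁻⁴)(+0.1)+(8.2 × 10⁻⁴)(+1.47) = 1.2 × 10⁻³ → stable
  124–192 m: −αΔT+βΔS = −(2.4 × 10⁻⁴)(-5.2)+(8.2 × 10⁻⁴)(-0.57) = 7.8 × 10⁻⁴ → stable
  192–253 m: −αΔT+βΔS = −(2.4 × 10⁻⁴)(-0.1)+(8.2 × 10⁻⁴)(+0.76) = 6.5 × 10⁻⁴ → stable
The 49–55 m interval has Δρ < 0: lighter water underlies denser water.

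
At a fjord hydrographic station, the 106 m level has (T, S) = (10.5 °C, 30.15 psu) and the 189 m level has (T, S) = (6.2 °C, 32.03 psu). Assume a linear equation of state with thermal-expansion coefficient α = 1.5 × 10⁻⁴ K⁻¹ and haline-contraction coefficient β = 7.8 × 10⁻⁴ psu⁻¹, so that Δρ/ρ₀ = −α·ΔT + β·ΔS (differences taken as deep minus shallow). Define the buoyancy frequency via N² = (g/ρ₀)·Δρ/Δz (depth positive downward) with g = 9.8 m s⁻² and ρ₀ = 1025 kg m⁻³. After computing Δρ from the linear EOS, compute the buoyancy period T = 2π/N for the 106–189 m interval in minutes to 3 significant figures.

6.63 min

ΔT = -4.3 K, ΔS = +1.88 psu (deep − shallow).
Δρ/ρ₀ = −αΔT + βΔS = 6.45 × 10⁻⁴ + 1.4664 × 10⁻³ = 2.1114 × 10⁻³, so Δρ ≈ 2.164 kg m⁻³.
N² = (g/ρ₀)·Δρ/Δz = g·(Δρ/ρ₀)/Δz = 9.8 × 2.1114 × 10⁻³ / 83 = 2.4930 × 10⁻⁴ s⁻².
N = √(2.4930 × 10⁻⁴) = 0.015789 rad s⁻¹ → T = 2π/N = 397.95 s = 6.6325 min ≈ 6.63 min.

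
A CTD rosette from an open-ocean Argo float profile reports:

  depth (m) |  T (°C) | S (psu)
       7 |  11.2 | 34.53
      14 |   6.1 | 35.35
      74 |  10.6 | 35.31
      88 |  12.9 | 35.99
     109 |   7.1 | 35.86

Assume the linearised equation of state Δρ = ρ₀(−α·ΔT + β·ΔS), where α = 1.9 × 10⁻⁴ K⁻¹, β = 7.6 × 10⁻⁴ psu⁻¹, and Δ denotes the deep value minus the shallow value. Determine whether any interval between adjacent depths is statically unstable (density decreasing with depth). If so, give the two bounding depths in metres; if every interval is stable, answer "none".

Evaluate Δρ/ρ₀ = −αΔT + βΔS across each adjacent pair:
  7–14 m: −αΔT+βΔS = −(1.9 × 10⁻⁴)(-5.1)+(7.6 × 10⁻⁴)(+0.82) = 1.6 × 10⁻³ → stable
  14–74 m: −αΔT+βΔS = −(1.9 × 10⁻⁴)(+4.5)+(7.6 × 10⁻⁴)(-0.04) = -8.9 × 10⁻⁴ → UNSTABLE
  74–88 m: −αΔT+βΔS = −(1.9 × 10⁻⁴)(+2.3)+(7.6 × 10⁻⁴)(+0.68) = 8.0 × 10⁻⁵ → stable
  88–109 m: −αΔT+βΔS = −(1.9 × 10⁻⁴)(-5.8)+(7.6 × 10⁻⁴)(-0.13) = 1.0 × 10⁻³ → stable
The 14–74 m interval has Δρ < 0: lighter water underlies denser water.

14–74 m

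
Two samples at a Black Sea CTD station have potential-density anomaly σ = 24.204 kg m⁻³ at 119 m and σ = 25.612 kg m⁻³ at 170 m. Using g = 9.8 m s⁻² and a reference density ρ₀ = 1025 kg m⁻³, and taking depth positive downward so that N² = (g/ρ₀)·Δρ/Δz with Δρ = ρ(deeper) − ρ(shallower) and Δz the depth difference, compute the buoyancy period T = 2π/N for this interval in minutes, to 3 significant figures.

6.45 min

Δρ = 1025.612 − 1024.204 = 1.408 kg m⁻³ over Δz = 170 − 119 = 51 m.
N² = (9.8/1025) × (1.408/51) = 2.6396 × 10⁻⁴ s⁻².
N = √(2.6396 × 10⁻⁴) = 0.016247 rad s⁻¹, so T = 2π/N = 386.73 s = 6.4455 min ≈ 6.45 min.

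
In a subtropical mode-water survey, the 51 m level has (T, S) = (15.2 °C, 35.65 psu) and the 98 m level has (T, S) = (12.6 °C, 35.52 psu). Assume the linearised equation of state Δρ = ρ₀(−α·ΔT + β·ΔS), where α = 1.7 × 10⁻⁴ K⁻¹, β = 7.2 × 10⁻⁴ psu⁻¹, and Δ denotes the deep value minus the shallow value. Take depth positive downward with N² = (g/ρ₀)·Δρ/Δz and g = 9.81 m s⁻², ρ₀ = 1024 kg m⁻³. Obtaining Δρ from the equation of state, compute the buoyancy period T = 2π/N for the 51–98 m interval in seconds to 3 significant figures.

ΔT = -2.6 K, ΔS = -0.13 psu (deep − shallow).
Δρ/ρ₀ = −αΔT + βΔS = 4.42 × 10⁻⁴ − 9.36 × 10⁻⁵ = 3.484 × 10⁻⁴, so Δρ ≈ 0.3568 kg m⁻³.
N² = (g/ρ₀)·Δρ/Δz = g·(Δρ/ρ₀)/Δz = 9.81 × 3.484 × 10⁻⁴ / 47 = 7.2719 × 10⁻⁵ s⁻².
N = √(7.2719 × 10⁻⁵) = 8.5275 × 10⁻³ rad s⁻¹ → T = 2π/N = 736.81 s ≈ 737 s.

737 s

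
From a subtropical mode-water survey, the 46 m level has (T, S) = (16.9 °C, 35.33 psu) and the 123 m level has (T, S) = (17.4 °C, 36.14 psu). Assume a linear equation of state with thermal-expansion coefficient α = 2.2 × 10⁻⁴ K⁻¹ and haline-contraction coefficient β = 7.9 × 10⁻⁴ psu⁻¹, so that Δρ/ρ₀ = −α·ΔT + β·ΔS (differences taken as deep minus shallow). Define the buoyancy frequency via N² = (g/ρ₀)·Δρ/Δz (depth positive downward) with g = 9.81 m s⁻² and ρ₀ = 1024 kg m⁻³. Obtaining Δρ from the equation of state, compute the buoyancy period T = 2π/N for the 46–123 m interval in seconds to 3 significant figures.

765 s

ΔT = +0.5 K, ΔS = +0.81 psu (deep − shallow).
Δρ/ρ₀ = −αΔT + βΔS = -1.10 × 10⁻⁴ + 6.399 × 10⁻⁴ = 5.299 × 10⁻⁴, so Δρ ≈ 0.5426 kg m⁻³.
N² = (g/ρ₀)·Δρ/Δz = g·(Δρ/ρ₀)/Δz = 9.81 × 5.299 × 10⁻⁴ / 77 = 6.7511 × 10⁻⁵ s⁻².
N = √(6.7511 × 10⁻⁵) = 8.2165 × 10⁻³ rad s⁻¹ → T = 2π/N = 764.70 s ≈ 765 s.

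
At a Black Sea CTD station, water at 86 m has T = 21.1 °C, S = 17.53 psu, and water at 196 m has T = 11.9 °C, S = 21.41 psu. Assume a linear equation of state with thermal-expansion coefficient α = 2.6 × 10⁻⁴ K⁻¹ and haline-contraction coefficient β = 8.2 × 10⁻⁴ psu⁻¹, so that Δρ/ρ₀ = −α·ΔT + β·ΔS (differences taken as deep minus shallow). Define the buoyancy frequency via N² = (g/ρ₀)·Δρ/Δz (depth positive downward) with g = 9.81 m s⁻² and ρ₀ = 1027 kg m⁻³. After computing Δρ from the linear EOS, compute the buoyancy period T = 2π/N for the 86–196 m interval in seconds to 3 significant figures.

282 s

ΔT = -9.2 K, ΔS = +3.88 psu (deep − shallow).
Δρ/ρ₀ = −αΔT + βΔS = 2.392 × 10⁻³ + 3.1816 × 10⁻³ = 5.5736 × 10⁻³, so Δρ ≈ 5.724 kg m⁻³.
N² = (g/ρ₀)·Δρ/Δz = g·(Δρ/ρ₀)/Δz = 9.81 × 5.5736 × 10⁻³ / 110 = 4.9706 × 10⁻⁴ s⁻².
N = √(4.9706 × 10⁻⁴) = 0.022295 rad s⁻¹ → T = 2π/N = 281.82 s ≈ 282 s.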